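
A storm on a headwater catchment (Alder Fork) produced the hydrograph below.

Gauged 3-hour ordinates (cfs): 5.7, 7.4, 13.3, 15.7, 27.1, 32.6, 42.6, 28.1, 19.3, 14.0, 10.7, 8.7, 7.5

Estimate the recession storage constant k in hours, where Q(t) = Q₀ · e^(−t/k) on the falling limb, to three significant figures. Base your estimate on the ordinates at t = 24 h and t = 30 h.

k ≈ 10.2 h

On the falling limb, Q drops from 19.3 to 10.7 cfs between t = 24 h and t = 30 h (Δt = 6 h).
k = −Δt / ln(Q₂/Q₁) = −6 / ln(10.7/19.3) = 10.2 h.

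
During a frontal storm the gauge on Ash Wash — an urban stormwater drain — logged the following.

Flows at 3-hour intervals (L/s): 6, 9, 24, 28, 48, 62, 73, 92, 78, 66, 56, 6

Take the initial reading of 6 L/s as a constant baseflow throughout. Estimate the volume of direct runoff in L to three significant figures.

Direct-runoff ordinates (Q − Q_b): 0.0, 3.0, 18.0, 22.0, 42.0, 56.0, 67.0, 86.0, 72.0, 60.0, 50.0, 0.0 L/s.
ΣQ_DR = 476.0 L/s.
With Δt = 3 h = 10800 s, V = ΣQ_DR · Δt = 476.0 × 10800 = 5.14 × 10^6 L.

V ≈ 5.14 × 10^6 L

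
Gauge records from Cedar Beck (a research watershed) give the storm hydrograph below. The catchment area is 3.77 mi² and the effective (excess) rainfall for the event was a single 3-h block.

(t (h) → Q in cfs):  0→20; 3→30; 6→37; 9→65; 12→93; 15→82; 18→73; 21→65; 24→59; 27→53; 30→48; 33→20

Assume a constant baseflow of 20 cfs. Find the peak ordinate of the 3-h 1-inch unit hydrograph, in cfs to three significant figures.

Direct runoff: 0.0, 10.0, 17.0, 45.0, 73.0, 62.0, 53.0, 45.0, 39.0, 33.0, 28.0, 0.0 cfs; ΣQ_DR = 405.0 cfs, peak = 73.0 cfs.
Runoff depth d = ΣQ_DR·Δt / A = 405.0 × 10800 / (3.77 mi²) = 0.4994 in.
The 1-inch UH is the DRH scaled by (1 in)/d, so U_p = 73.0 × 1/0.4994 = 146 cfs.

U_p ≈ 146 cfs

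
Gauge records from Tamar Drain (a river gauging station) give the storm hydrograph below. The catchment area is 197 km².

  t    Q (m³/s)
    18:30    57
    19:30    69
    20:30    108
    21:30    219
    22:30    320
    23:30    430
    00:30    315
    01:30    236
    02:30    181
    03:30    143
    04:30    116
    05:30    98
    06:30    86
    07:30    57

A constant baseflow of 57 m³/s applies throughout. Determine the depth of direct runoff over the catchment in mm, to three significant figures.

Direct runoff: 0.0, 12.0, 51.0, 162.0, 263.0, 373.0, 258.0, 179.0, 124.0, 86.0, 59.0, 41.0, 29.0, 0.0 m³/s; ΣQ_DR = 1637 m³/s.
V = ΣQ_DR · Δt = 1637 × 3600 s = 5.893 × 10^6 m³.
Over A = 197 km², depth = V / A = 29.9 mm.

d ≈ 29.9 mm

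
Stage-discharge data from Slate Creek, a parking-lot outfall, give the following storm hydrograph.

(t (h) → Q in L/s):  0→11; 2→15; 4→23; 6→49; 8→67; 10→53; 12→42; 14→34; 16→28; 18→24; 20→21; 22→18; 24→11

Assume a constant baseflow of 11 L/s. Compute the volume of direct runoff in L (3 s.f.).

V ≈ 1.82 × 10^6 L

Direct-runoff ordinates (Q − Q_b): 0.0, 4.0, 12.0, 38.0, 56.0, 42.0, 31.0, 23.0, 17.0, 13.0, 10.0, 7.0, 0.0 L/s.
ΣQ_DR = 253.0 L/s.
With Δt = 2 h = 7200 s, V = ΣQ_DR · Δt = 253.0 × 7200 = 1.82 × 10^6 L.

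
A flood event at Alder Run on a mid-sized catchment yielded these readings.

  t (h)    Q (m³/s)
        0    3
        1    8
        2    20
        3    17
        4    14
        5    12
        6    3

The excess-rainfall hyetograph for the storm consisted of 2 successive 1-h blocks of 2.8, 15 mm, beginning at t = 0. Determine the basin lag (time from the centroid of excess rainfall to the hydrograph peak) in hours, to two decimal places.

Centroid of excess rainfall: t_c = Σ P_i·t̄_i / ΣP_i = 1.3427 h (block centres at 0.5, 1.5 h).
Hydrograph peak occurs at t = 2 h, so basin lag t_L = 2 − 1.3427 = 0.66 h.

t_L ≈ 0.66 h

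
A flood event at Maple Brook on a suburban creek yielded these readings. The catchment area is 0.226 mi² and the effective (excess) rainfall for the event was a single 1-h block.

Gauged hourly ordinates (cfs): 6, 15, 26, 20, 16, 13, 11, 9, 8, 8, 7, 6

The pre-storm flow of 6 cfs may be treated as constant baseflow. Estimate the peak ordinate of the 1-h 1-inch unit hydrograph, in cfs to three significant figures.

Direct runoff: 0.0, 9.0, 20.0, 14.0, 10.0, 7.0, 5.0, 3.0, 2.0, 2.0, 1.0, 0.0 cfs; ΣQ_DR = 73.00 cfs, peak = 20.0 cfs.
Runoff depth d = ΣQ_DR·Δt / A = 73.00 × 3600 / (0.226 mi²) = 0.5005 in.
The 1-inch UH is the DRH scaled by (1 in)/d, so U_p = 20.0 × 1/0.5005 = 40.0 cfs.

U_p ≈ 40.0 cfs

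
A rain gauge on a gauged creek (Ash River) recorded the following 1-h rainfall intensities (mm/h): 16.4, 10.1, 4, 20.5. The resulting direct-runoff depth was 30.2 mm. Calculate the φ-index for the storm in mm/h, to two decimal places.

Only the 3 blocks with intensity above φ contribute runoff: 16.4, 10.1, 20.5 mm/h.
Σ(I−φ)·Δt = d  ⇒  (16.4+10.1+20.5 − 3φ)·1 = 30.2
φ = (47.00 − 30.2/1) / 3 = 5.60 mm/h.

φ ≈ 5.60 mm/h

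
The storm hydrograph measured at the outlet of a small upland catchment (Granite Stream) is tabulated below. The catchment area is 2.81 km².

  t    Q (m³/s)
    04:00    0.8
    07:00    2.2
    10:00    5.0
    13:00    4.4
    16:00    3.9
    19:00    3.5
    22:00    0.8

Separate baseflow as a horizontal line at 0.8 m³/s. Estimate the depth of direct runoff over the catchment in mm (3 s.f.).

Direct runoff: 0.0, 1.4, 4.2, 3.6, 3.1, 2.7, 0.0 m³/s; ΣQ_DR = 15.00 m³/s.
V = ΣQ_DR · Δt = 15.00 × 10800 s = 1.620 × 10^5 m³.
Over A = 2.81 km², depth = V / A = 57.7 mm.

d ≈ 57.7 mm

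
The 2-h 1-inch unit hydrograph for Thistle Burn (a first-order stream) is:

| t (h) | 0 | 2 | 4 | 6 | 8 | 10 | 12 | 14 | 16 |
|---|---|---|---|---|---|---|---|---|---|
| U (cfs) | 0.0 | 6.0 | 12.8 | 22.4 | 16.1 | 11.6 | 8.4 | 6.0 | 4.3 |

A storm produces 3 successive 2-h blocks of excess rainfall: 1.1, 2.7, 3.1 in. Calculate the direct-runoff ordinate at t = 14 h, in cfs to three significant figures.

By discrete convolution, Q_j = Σ (P_i / 1 in) · U_{j−i}.
At t = 14 h (j=7): Q = (1.1/1)·6.0 + (2.7/1)·8.4 + (3.1/1)·11.6 = 65.2 cfs.

Q ≈ 65.2 cfs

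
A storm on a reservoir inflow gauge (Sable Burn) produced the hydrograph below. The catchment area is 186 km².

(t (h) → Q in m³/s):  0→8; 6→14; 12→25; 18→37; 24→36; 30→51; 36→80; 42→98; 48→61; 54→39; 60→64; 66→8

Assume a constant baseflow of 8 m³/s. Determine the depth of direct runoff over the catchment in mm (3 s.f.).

d ≈ 49.4 mm

Direct runoff: 0.0, 6.0, 17.0, 29.0, 28.0, 43.0, 72.0, 90.0, 53.0, 31.0, 56.0, 0.0 m³/s; ΣQ_DR = 425.0 m³/s.
V = ΣQ_DR · Δt = 425.0 × 21600 s = 9.180 × 10^6 m³.
Over A = 186 km², depth = V / A = 49.4 mm.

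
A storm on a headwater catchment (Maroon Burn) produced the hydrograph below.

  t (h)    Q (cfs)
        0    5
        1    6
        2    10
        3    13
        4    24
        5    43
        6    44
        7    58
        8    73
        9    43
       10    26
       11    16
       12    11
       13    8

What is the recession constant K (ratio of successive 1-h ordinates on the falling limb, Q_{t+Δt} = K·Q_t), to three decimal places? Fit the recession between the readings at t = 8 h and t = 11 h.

Using the recession-limb readings at t = 8 h and t = 11 h: Q falls from 73 to 16 cfs over 3 intervals.
K = (Q₂/Q₁)^(1/3) = (16/73)^(1/3) = 0.603.

K ≈ 0.603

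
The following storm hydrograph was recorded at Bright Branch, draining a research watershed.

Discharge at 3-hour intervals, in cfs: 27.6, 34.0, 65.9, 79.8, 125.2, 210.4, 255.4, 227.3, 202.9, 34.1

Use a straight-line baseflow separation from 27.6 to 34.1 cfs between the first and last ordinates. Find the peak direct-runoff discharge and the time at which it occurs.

Q_p = 223.47 cfs at t = 18 h

Subtracting baseflow gives direct-runoff ordinates: 0.00, 5.68, 36.86, 50.03, 94.71, 179.19, 223.47, 194.64, 169.52, 0.00 cfs.
The maximum is 223.47 cfs, occurring at the reading for t = 18 h.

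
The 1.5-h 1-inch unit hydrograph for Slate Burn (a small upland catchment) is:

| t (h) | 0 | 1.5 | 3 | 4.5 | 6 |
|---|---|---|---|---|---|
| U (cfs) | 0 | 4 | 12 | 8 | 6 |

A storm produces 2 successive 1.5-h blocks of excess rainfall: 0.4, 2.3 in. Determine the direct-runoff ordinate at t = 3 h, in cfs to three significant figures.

Q ≈ 14.0 cfs

By discrete convolution, Q_j = Σ (P_i / 1 in) · U_{j−i}.
At t = 3 h (j=2): Q = (0.4/1)·12 + (2.3/1)·4 = 14.0 cfs.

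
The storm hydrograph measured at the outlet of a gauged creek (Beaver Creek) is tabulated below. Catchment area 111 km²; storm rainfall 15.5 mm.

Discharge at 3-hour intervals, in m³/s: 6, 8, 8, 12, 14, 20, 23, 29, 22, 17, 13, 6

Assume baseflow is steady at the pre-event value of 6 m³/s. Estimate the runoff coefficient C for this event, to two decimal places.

ΣQ_DR = 106.0 m³/s; V = ΣQ_DR·Δt = 1.145 × 10^6 m³.
Runoff depth d = V / A = 10.31 mm.
C = d / P = 10.31 / 15.5 = 0.67.

C ≈ 0.67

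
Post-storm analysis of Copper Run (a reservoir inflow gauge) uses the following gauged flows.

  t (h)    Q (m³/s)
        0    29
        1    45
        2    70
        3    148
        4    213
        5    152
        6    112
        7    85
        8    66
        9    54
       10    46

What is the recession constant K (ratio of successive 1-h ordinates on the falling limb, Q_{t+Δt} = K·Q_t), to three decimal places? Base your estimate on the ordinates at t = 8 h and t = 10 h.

Using the recession-limb readings at t = 8 h and t = 10 h: Q falls from 66 to 46 m³/s over 2 intervals.
K = (Q₂/Q₁)^(1/2) = (46/66)^(1/2) = 0.835.

K ≈ 0.835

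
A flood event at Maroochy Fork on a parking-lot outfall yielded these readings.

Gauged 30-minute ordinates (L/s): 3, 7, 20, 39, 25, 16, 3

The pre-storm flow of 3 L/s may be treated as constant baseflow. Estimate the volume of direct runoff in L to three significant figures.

V ≈ 1.66 × 10^5 L

Direct-runoff ordinates (Q − Q_b): 0.0, 4.0, 17.0, 36.0, 22.0, 13.0, 0.0 L/s.
ΣQ_DR = 92.00 L/s.
With Δt = 0.5 h = 1800 s, V = ΣQ_DR · Δt = 92.00 × 1800 = 1.66 × 10^5 L.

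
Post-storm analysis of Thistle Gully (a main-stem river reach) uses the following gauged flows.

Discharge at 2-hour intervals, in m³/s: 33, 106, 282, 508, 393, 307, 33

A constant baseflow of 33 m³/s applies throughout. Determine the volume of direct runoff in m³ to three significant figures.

Direct-runoff ordinates (Q − Q_b): 0.0, 73.0, 249.0, 475.0, 360.0, 274.0, 0.0 m³/s.
ΣQ_DR = 1431 m³/s.
With Δt = 2 h = 7200 s, V = ΣQ_DR · Δt = 1431 × 7200 = 1.03 × 10^7 m³.

V ≈ 1.03 × 10^7 m³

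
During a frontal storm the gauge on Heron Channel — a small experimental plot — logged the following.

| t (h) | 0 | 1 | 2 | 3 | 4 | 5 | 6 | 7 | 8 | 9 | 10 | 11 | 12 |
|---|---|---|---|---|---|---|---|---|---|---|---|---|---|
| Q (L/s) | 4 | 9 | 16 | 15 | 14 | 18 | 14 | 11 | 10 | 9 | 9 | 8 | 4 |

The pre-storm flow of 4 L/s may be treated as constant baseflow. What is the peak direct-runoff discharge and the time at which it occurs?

Q_p = 14.0 L/s at t = 5 h

Subtracting baseflow gives direct-runoff ordinates: 0.0, 5.0, 12.0, 11.0, 10.0, 14.0, 10.0, 7.0, 6.0, 5.0, 5.0, 4.0, 0.0 L/s.
The maximum is 14.0 L/s, occurring at the reading for t = 5 h.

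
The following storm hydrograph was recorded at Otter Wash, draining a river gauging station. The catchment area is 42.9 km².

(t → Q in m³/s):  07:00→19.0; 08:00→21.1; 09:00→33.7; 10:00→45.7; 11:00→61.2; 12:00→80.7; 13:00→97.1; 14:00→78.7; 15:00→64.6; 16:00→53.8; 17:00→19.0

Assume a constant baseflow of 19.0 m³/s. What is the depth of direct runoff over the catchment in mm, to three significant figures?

Direct runoff: 0.0, 2.1, 14.7, 26.7, 42.2, 61.7, 78.1, 59.7, 45.6, 34.8, 0.0 m³/s; ΣQ_DR = 365.6 m³/s.
V = ΣQ_DR · Δt = 365.6 × 3600 s = 1.316 × 10^6 m³.
Over A = 42.9 km², depth = V / A = 30.7 mm.

d ≈ 30.7 mm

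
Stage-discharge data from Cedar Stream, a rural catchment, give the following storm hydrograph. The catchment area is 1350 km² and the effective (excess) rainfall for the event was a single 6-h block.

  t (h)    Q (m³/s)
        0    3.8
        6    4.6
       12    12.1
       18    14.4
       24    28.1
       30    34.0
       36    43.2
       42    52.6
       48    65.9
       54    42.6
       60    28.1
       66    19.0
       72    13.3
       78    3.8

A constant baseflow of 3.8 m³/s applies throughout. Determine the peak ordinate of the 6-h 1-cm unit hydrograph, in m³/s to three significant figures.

U_p ≈ 124 m³/s

Direct runoff: 0.0, 0.8, 8.3, 10.6, 24.3, 30.2, 39.4, 48.8, 62.1, 38.8, 24.3, 15.2, 9.5, 0.0 m³/s; ΣQ_DR = 312.3 m³/s, peak = 62.1 m³/s.
Runoff depth d = ΣQ_DR·Δt / A = 312.3 × 21600 / (1350 km²) = 4.997 mm.
The 1-cm UH is the DRH scaled by (10 mm)/d, so U_p = 62.1 × 10/4.997 = 124 m³/s.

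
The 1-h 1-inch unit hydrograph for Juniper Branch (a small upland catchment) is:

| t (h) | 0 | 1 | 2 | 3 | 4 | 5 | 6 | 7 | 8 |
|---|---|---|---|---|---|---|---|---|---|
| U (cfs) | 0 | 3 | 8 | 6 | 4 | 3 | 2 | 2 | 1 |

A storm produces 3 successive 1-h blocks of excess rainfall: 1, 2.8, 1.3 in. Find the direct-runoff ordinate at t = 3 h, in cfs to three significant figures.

Q ≈ 32.3 cfs

By discrete convolution, Q_j = Σ (P_i / 1 in) · U_{j−i}.
At t = 3 h (j=3): Q = (1/1)·6 + (2.8/1)·8 + (1.3/1)·3 = 32.3 cfs.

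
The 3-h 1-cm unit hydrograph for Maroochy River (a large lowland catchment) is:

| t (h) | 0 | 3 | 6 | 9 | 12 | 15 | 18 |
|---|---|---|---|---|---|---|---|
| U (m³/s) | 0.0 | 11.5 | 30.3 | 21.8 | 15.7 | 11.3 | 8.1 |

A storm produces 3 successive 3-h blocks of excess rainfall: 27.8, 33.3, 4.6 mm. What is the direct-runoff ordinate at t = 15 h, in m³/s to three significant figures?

By discrete convolution, Q_j = Σ (P_i / 10 mm) · U_{j−i}.
At t = 15 h (j=5): Q = (27.8/10)·11.3 + (33.3/10)·15.7 + (4.6/10)·21.8 = 93.7 m³/s.

Q ≈ 93.7 m³/s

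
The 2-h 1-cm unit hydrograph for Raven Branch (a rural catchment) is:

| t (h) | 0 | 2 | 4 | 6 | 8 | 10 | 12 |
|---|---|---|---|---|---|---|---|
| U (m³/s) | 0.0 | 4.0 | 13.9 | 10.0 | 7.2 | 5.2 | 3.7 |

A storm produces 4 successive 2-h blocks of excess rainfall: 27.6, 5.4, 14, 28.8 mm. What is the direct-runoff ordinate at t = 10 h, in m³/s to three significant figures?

By discrete convolution, Q_j = Σ (P_i / 10 mm) · U_{j−i}.
At t = 10 h (j=5): Q = (27.6/10)·5.2 + (5.4/10)·7.2 + (14/10)·10.0 + (28.8/10)·13.9 = 72.3 m³/s.

Q ≈ 72.3 m³/s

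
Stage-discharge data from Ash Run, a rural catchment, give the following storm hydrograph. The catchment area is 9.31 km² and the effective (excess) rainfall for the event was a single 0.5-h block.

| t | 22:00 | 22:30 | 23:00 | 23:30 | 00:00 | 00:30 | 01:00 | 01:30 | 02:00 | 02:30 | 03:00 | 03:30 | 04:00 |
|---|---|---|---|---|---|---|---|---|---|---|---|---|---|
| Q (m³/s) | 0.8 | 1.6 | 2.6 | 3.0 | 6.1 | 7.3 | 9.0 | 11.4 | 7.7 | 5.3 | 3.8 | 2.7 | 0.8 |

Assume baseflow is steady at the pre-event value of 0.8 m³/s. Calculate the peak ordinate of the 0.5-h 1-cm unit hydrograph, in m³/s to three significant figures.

Direct runoff: 0.0, 0.8, 1.8, 2.2, 5.3, 6.5, 8.2, 10.6, 6.9, 4.5, 3.0, 1.9, 0.0 m³/s; ΣQ_DR = 51.70 m³/s, peak = 10.6 m³/s.
Runoff depth d = ΣQ_DR·Δt / A = 51.70 × 1800 / (9.31 km²) = 9.996 mm.
The 1-cm UH is the DRH scaled by (10 mm)/d, so U_p = 10.6 × 10/9.996 = 10.6 m³/s.

U_p ≈ 10.6 m³/s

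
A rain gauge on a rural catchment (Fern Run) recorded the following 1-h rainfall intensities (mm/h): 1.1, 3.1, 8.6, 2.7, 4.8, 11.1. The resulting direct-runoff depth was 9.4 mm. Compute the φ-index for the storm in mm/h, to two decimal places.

Only the 2 blocks with intensity above φ contribute runoff: 8.6, 11.1 mm/h.
Σ(I−φ)·Δt = d  ⇒  (8.6+11.1 − 2φ)·1 = 9.4
φ = (19.70 − 9.4/1) / 2 = 5.15 mm/h.

φ ≈ 5.15 mm/h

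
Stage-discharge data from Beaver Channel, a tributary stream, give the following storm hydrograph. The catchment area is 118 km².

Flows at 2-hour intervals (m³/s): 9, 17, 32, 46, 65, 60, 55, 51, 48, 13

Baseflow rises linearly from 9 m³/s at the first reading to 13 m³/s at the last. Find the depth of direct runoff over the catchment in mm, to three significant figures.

Direct runoff: 0.00, 7.56, 22.11, 35.67, 54.22, 48.78, 43.33, 38.89, 35.44, 0.00 m³/s; ΣQ_DR = 286.0 m³/s.
V = ΣQ_DR · Δt = 286.0 × 7200 s = 2.059 × 10^6 m³.
Over A = 118 km², depth = V / A = 17.5 mm.

d ≈ 17.5 mm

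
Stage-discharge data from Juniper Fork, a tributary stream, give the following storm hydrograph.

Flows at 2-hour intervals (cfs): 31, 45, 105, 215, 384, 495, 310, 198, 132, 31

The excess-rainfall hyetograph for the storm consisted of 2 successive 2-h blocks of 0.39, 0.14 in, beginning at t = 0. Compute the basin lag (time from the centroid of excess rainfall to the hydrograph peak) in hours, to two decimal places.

t_L ≈ 8.47 h

Centroid of excess rainfall: t_c = Σ P_i·t̄_i / ΣP_i = 1.5283 h (block centres at 1, 3 h).
Hydrograph peak occurs at t = 10 h, so basin lag t_L = 10 − 1.5283 = 8.47 h.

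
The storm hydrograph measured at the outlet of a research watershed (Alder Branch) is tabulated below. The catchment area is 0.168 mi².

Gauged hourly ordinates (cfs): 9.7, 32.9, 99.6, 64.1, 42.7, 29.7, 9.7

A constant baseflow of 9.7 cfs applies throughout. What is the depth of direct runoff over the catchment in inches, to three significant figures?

d ≈ 2.03 in

Direct runoff: 0.0, 23.2, 89.9, 54.4, 33.0, 20.0, 0.0 cfs; ΣQ_DR = 220.5 cfs.
V = ΣQ_DR · Δt = 220.5 × 3600 s = 7.938 × 10^5 ft³.
Over A = 0.168 mi², depth = V / A = 2.03 in.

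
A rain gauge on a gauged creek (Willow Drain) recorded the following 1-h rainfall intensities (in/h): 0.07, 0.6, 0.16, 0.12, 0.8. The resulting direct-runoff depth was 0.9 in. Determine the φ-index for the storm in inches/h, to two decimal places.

Only the 2 blocks with intensity above φ contribute runoff: 0.6, 0.8 in/h.
Σ(I−φ)·Δt = d  ⇒  (0.6+0.8 − 2φ)·1 = 0.9
φ = (1.400 − 0.9/1) / 2 = 0.25 in/h.

φ ≈ 0.25 in/h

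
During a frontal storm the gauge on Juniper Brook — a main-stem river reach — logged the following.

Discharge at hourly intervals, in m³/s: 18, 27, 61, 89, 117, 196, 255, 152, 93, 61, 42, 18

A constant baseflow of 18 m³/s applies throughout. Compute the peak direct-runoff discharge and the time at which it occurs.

Q_p = 237.0 m³/s at t = 6 h

Subtracting baseflow gives direct-runoff ordinates: 0.0, 9.0, 43.0, 71.0, 99.0, 178.0, 237.0, 134.0, 75.0, 43.0, 24.0, 0.0 m³/s.
The maximum is 237.0 m³/s, occurring at the reading for t = 6 h.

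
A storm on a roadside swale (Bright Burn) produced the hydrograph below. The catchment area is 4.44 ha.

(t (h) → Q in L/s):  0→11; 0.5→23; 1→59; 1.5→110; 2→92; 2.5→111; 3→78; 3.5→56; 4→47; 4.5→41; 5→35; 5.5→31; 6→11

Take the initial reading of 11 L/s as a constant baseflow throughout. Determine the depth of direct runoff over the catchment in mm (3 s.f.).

d ≈ 22.8 mm

Direct runoff: 0.0, 12.0, 48.0, 99.0, 81.0, 100.0, 67.0, 45.0, 36.0, 30.0, 24.0, 20.0, 0.0 L/s; ΣQ_DR = 562.0 L/s.
V = ΣQ_DR · Δt = 562.0 × 1800 s = 1.012 × 10^6 L.
Over A = 4.44 ha, depth = V / A = 22.8 mm.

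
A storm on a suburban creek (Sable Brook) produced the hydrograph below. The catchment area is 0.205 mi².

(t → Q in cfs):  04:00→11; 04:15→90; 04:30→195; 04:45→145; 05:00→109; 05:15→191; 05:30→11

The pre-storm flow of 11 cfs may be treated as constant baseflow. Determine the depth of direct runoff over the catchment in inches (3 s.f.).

Direct runoff: 0.0, 79.0, 184.0, 134.0, 98.0, 180.0, 0.0 cfs; ΣQ_DR = 675.0 cfs.
V = ΣQ_DR · Δt = 675.0 × 900 s = 6.075 × 10^5 ft³.
Over A = 0.205 mi², depth = V / A = 1.28 in.

d ≈ 1.28 in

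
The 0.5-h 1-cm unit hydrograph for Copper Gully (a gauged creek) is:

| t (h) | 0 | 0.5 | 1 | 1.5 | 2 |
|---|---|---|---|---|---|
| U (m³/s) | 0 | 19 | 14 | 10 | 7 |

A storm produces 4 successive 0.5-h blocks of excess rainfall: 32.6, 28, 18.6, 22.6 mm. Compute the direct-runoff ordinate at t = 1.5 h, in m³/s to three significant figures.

By discrete convolution, Q_j = Σ (P_i / 10 mm) · U_{j−i}.
At t = 1.5 h (j=3): Q = (32.6/10)·10 + (28/10)·14 + (18.6/10)·19 + (22.6/10)·0 = 107 m³/s.

Q ≈ 107 m³/s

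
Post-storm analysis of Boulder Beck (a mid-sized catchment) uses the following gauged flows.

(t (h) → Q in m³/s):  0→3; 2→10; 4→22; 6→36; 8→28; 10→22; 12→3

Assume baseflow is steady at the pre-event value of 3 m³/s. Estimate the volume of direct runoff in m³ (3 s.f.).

Direct-runoff ordinates (Q − Q_b): 0.0, 7.0, 19.0, 33.0, 25.0, 19.0, 0.0 m³/s.
ΣQ_DR = 103.0 m³/s.
With Δt = 2 h = 7200 s, V = ΣQ_DR · Δt = 103.0 × 7200 = 7.42 × 10^5 m³.

V ≈ 7.42 × 10^5 m³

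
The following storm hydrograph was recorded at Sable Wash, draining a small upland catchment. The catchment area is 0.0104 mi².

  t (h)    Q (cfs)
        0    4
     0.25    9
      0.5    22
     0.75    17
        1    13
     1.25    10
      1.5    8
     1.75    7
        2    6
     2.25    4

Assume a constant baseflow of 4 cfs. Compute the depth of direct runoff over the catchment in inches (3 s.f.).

Direct runoff: 0.0, 5.0, 18.0, 13.0, 9.0, 6.0, 4.0, 3.0, 2.0, 0.0 cfs; ΣQ_DR = 60.00 cfs.
V = ΣQ_DR · Δt = 60.00 × 900 s = 54000 ft³.
Over A = 0.0104 mi², depth = V / A = 2.23 in.

d ≈ 2.23 in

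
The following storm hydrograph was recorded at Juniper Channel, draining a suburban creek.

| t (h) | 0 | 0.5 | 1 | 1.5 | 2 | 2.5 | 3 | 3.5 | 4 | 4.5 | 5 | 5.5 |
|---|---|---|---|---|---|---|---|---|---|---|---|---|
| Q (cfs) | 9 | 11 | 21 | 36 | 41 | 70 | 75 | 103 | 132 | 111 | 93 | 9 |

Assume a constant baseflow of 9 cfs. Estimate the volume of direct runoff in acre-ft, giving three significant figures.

Direct-runoff ordinates (Q − Q_b): 0.0, 2.0, 12.0, 27.0, 32.0, 61.0, 66.0, 94.0, 123.0, 102.0, 84.0, 0.0 cfs.
ΣQ_DR = 603.0 cfs.
With Δt = 0.5 h = 1800 s, V = ΣQ_DR · Δt = 603.0 × 1800 = 1.09 × 10^6 ft³ = 24.9 acre-ft.

V ≈ 24.9 acre-ft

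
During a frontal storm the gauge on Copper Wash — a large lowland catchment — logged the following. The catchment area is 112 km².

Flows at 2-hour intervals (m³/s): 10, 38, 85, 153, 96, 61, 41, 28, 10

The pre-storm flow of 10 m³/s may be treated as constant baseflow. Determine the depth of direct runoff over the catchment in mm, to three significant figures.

Direct runoff: 0.0, 28.0, 75.0, 143.0, 86.0, 51.0, 31.0, 18.0, 0.0 m³/s; ΣQ_DR = 432.0 m³/s.
V = ΣQ_DR · Δt = 432.0 × 7200 s = 3.110 × 10^6 m³.
Over A = 112 km², depth = V / A = 27.8 mm.

d ≈ 27.8 mm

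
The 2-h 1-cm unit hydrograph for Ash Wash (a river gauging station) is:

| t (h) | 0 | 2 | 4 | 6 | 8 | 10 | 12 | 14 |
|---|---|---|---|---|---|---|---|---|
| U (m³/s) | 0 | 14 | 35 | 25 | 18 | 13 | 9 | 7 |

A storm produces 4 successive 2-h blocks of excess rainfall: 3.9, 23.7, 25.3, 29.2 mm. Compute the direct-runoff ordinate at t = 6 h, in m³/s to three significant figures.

Q ≈ 128 m³/s

By discrete convolution, Q_j = Σ (P_i / 10 mm) · U_{j−i}.
At t = 6 h (j=3): Q = (3.9/10)·25 + (23.7/10)·35 + (25.3/10)·14 + (29.2/10)·0 = 128 m³/s.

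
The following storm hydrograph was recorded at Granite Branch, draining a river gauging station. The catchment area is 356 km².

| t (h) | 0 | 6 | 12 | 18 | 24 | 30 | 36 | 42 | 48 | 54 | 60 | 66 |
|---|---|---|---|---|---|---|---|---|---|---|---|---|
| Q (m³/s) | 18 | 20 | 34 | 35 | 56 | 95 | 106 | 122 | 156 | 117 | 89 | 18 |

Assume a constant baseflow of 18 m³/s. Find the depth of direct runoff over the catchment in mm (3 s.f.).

d ≈ 39.4 mm

Direct runoff: 0.0, 2.0, 16.0, 17.0, 38.0, 77.0, 88.0, 104.0, 138.0, 99.0, 71.0, 0.0 m³/s; ΣQ_DR = 650.0 m³/s.
V = ΣQ_DR · Δt = 650.0 × 21600 s = 1.404 × 10^7 m³.
Over A = 356 km², depth = V / A = 39.4 mm.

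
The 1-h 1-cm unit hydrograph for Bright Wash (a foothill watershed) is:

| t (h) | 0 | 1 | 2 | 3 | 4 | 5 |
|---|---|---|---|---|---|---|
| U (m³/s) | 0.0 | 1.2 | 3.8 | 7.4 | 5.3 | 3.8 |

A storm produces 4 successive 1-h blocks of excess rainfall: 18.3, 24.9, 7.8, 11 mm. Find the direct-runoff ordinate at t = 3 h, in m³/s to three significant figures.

By discrete convolution, Q_j = Σ (P_i / 10 mm) · U_{j−i}.
At t = 3 h (j=3): Q = (18.3/10)·7.4 + (24.9/10)·3.8 + (7.8/10)·1.2 + (11/10)·0.0 = 23.9 m³/s.

Q ≈ 23.9 m³/s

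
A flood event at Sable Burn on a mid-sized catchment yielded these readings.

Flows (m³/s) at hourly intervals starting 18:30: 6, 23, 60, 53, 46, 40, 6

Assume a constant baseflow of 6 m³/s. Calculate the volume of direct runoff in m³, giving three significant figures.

V ≈ 6.91 × 10^5 m³

Direct-runoff ordinates (Q − Q_b): 0.0, 17.0, 54.0, 47.0, 40.0, 34.0, 0.0 m³/s.
ΣQ_DR = 192.0 m³/s.
With Δt = 1 h = 3600 s, V = ΣQ_DR · Δt = 192.0 × 3600 = 6.91 × 10^5 m³.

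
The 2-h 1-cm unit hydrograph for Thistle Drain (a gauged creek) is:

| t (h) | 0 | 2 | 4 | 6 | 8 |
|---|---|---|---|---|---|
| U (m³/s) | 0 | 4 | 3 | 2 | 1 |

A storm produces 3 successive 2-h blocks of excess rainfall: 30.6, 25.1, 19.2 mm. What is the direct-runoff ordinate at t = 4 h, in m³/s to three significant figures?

Q ≈ 19.2 m³/s

By discrete convolution, Q_j = Σ (P_i / 10 mm) · U_{j−i}.
At t = 4 h (j=2): Q = (30.6/10)·3 + (25.1/10)·4 + (19.2/10)·0 = 19.2 m³/s.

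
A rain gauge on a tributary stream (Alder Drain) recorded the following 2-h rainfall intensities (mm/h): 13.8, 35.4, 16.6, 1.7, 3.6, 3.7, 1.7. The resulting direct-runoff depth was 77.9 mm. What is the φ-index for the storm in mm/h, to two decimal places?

Only the 3 blocks with intensity above φ contribute runoff: 13.8, 35.4, 16.6 mm/h.
Σ(I−φ)·Δt = d  ⇒  (13.8+35.4+16.6 − 3φ)·2 = 77.9
φ = (65.80 − 77.9/2) / 3 = 8.95 mm/h.

φ ≈ 8.95 mm/h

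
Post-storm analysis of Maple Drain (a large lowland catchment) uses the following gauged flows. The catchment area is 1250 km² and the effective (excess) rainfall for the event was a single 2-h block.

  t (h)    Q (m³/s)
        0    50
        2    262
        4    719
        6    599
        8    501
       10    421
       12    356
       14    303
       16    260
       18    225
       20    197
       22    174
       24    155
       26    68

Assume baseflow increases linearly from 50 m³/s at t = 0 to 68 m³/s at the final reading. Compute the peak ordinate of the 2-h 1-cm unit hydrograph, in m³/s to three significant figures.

Direct runoff: 0.00, 210.62, 666.23, 544.85, 445.46, 364.08, 297.69, 243.31, 198.92, 162.54, 133.15, 108.77, 88.38, 0.00 m³/s; ΣQ_DR = 3464 m³/s, peak = 666.23 m³/s.
Runoff depth d = ΣQ_DR·Δt / A = 3464 × 7200 / (1250 km²) = 19.95 mm.
The 1-cm UH is the DRH scaled by (10 mm)/d, so U_p = 666.23 × 10/19.95 = 334 m³/s.

U_p ≈ 334 m³/s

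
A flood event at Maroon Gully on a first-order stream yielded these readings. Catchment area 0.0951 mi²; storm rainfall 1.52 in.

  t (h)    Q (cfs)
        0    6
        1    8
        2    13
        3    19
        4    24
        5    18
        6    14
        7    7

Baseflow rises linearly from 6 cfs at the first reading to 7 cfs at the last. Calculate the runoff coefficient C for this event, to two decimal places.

C ≈ 0.61

ΣQ_DR = 57.00 cfs; V = ΣQ_DR·Δt = 2.052 × 10^5 ft³.
Runoff depth d = V / A = 0.9288 in.
C = d / P = 0.9288 / 1.52 = 0.61.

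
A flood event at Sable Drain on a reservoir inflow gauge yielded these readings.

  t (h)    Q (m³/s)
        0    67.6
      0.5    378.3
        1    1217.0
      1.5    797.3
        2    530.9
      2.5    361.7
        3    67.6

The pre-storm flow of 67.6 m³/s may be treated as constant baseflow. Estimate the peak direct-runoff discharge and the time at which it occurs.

Subtracting baseflow gives direct-runoff ordinates: 0.0, 310.7, 1149.4, 729.7, 463.3, 294.1, 0.0 m³/s.
The maximum is 1149.4 m³/s, occurring at the reading for t = 1 h.

Q_p = 1149.4 m³/s at t = 1 h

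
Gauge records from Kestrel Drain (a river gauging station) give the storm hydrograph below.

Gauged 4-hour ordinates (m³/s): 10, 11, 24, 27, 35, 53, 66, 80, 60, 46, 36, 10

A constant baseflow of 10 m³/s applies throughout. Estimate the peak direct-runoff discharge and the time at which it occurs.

Subtracting baseflow gives direct-runoff ordinates: 0.0, 1.0, 14.0, 17.0, 25.0, 43.0, 56.0, 70.0, 50.0, 36.0, 26.0, 0.0 m³/s.
The maximum is 70.0 m³/s, occurring at the reading for t = 28 h.

Q_p = 70.0 m³/s at t = 28 h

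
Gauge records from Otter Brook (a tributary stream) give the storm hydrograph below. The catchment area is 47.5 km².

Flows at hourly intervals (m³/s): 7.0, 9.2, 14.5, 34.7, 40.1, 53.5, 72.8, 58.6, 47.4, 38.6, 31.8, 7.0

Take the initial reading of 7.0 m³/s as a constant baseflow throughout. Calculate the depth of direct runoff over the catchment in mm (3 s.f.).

d ≈ 25.1 mm

Direct runoff: 0.0, 2.2, 7.5, 27.7, 33.1, 46.5, 65.8, 51.6, 40.4, 31.6, 24.8, 0.0 m³/s; ΣQ_DR = 331.2 m³/s.
V = ΣQ_DR · Δt = 331.2 × 3600 s = 1.192 × 10^6 m³.
Over A = 47.5 km², depth = V / A = 25.1 mm.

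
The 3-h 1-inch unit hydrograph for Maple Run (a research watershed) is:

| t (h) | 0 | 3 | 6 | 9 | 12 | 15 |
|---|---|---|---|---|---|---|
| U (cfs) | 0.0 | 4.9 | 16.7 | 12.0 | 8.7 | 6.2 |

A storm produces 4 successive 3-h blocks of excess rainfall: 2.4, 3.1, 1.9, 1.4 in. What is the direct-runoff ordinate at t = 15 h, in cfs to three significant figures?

By discrete convolution, Q_j = Σ (P_i / 1 in) · U_{j−i}.
At t = 15 h (j=5): Q = (2.4/1)·6.2 + (3.1/1)·8.7 + (1.9/1)·12.0 + (1.4/1)·16.7 = 88.0 cfs.

Q ≈ 88.0 cfs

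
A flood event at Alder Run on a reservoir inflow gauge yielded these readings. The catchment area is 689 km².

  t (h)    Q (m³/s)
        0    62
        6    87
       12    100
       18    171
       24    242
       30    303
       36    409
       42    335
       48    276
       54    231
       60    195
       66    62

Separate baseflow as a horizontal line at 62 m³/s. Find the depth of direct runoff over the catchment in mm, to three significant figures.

Direct runoff: 0.0, 25.0, 38.0, 109.0, 180.0, 241.0, 347.0, 273.0, 214.0, 169.0, 133.0, 0.0 m³/s; ΣQ_DR = 1729 m³/s.
V = ΣQ_DR · Δt = 1729 × 21600 s = 3.735 × 10^7 m³.
Over A = 689 km², depth = V / A = 54.2 mm.

d ≈ 54.2 mm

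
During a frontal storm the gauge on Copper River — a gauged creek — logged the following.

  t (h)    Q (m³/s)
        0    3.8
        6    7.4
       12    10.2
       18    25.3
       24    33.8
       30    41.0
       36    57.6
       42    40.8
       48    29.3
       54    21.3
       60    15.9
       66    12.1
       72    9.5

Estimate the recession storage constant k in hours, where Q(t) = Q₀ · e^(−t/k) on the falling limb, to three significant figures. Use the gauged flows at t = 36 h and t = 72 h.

On the falling limb, Q drops from 57.6 to 9.5 m³/s between t = 36 h and t = 72 h (Δt = 36 h).
k = −Δt / ln(Q₂/Q₁) = −36 / ln(9.5/57.6) = 20.0 h.

k ≈ 20.0 h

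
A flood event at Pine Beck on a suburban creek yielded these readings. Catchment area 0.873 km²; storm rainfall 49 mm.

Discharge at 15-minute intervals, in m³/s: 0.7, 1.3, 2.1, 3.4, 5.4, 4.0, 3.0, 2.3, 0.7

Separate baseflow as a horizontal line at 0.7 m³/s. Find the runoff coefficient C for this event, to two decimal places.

C ≈ 0.35

ΣQ_DR = 16.60 m³/s; V = ΣQ_DR·Δt = 14940 m³.
Runoff depth d = V / A = 17.11 mm.
C = d / P = 17.11 / 49 = 0.35.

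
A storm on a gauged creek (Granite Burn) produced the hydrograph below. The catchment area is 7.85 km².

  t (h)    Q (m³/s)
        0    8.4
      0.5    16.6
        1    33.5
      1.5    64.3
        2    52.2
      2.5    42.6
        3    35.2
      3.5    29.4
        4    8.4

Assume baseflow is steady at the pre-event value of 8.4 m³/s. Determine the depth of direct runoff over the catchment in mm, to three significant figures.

d ≈ 49.3 mm

Direct runoff: 0.0, 8.2, 25.1, 55.9, 43.8, 34.2, 26.8, 21.0, 0.0 m³/s; ΣQ_DR = 215.0 m³/s.
V = ΣQ_DR · Δt = 215.0 × 1800 s = 3.870 × 10^5 m³.
Over A = 7.85 km², depth = V / A = 49.3 mm.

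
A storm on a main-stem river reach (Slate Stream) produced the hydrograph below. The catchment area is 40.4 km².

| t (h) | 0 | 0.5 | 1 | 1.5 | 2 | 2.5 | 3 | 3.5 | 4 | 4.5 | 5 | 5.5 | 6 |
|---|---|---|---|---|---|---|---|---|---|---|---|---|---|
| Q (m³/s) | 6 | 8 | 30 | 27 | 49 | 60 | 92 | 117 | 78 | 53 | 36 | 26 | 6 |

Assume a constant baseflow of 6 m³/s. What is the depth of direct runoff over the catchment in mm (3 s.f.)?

d ≈ 22.7 mm

Direct runoff: 0.0, 2.0, 24.0, 21.0, 43.0, 54.0, 86.0, 111.0, 72.0, 47.0, 30.0, 20.0, 0.0 m³/s; ΣQ_DR = 510.0 m³/s.
V = ΣQ_DR · Δt = 510.0 × 1800 s = 9.180 × 10^5 m³.
Over A = 40.4 km², depth = V / A = 22.7 mm.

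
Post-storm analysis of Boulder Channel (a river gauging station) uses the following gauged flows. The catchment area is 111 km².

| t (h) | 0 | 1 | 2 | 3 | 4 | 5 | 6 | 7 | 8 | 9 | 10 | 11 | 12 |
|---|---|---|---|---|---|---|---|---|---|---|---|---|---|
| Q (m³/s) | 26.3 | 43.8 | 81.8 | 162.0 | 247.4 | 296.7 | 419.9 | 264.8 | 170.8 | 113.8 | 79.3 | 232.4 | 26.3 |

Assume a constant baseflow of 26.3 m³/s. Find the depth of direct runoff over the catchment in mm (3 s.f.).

Direct runoff: 0.0, 17.5, 55.5, 135.7, 221.1, 270.4, 393.6, 238.5, 144.5, 87.5, 53.0, 206.1, 0.0 m³/s; ΣQ_DR = 1823 m³/s.
V = ΣQ_DR · Δt = 1823 × 3600 s = 6.564 × 10^6 m³.
Over A = 111 km², depth = V / A = 59.1 mm.

d ≈ 59.1 mm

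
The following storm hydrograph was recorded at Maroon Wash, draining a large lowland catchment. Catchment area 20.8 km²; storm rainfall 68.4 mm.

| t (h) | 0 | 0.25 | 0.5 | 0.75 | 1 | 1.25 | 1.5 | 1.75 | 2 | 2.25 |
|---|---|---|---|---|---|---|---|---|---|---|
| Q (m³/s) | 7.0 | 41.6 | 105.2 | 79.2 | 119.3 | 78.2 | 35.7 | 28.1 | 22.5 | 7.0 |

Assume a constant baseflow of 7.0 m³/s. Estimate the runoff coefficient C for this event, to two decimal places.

C ≈ 0.29

ΣQ_DR = 453.8 m³/s; V = ΣQ_DR·Δt = 4.084 × 10^5 m³.
Runoff depth d = V / A = 19.64 mm.
C = d / P = 19.64 / 68.4 = 0.29.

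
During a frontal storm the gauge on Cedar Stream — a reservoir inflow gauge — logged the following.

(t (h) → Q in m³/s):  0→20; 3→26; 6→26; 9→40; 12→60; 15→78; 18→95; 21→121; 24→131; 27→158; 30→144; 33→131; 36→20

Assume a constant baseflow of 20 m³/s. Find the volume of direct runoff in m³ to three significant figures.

V ≈ 8.53 × 10^6 m³

Direct-runoff ordinates (Q − Q_b): 0.0, 6.0, 6.0, 20.0, 40.0, 58.0, 75.0, 101.0, 111.0, 138.0, 124.0, 111.0, 0.0 m³/s.
ΣQ_DR = 790.0 m³/s.
With Δt = 3 h = 10800 s, V = ΣQ_DR · Δt = 790.0 × 10800 = 8.53 × 10^6 m³.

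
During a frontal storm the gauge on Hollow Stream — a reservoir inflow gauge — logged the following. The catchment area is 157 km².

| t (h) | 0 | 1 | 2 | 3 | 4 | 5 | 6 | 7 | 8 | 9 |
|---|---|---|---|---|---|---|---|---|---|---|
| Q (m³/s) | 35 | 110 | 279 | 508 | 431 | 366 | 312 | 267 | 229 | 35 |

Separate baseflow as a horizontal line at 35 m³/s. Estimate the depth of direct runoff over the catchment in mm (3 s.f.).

d ≈ 51.0 mm

Direct runoff: 0.0, 75.0, 244.0, 473.0, 396.0, 331.0, 277.0, 232.0, 194.0, 0.0 m³/s; ΣQ_DR = 2222 m³/s.
V = ΣQ_DR · Δt = 2222 × 3600 s = 7.999 × 10^6 m³.
Over A = 157 km², depth = V / A = 51.0 mm.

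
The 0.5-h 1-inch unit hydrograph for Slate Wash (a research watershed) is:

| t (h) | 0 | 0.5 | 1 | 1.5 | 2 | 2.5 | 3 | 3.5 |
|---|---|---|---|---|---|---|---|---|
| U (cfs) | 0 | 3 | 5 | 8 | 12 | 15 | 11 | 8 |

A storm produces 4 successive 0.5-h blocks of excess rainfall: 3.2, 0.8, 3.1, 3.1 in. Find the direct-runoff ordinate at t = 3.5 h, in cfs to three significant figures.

Q ≈ 118 cfs

By discrete convolution, Q_j = Σ (P_i / 1 in) · U_{j−i}.
At t = 3.5 h (j=7): Q = (3.2/1)·8 + (0.8/1)·11 + (3.1/1)·15 + (3.1/1)·12 = 118 cfs.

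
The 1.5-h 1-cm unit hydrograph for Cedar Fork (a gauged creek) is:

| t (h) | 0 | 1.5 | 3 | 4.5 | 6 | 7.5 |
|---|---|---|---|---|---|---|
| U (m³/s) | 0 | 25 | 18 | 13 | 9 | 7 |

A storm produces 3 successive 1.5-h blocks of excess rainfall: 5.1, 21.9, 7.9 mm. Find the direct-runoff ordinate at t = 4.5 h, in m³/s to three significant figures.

Q ≈ 65.8 m³/s

By discrete convolution, Q_j = Σ (P_i / 10 mm) · U_{j−i}.
At t = 4.5 h (j=3): Q = (5.1/10)·13 + (21.9/10)·18 + (7.9/10)·25 = 65.8 m³/s.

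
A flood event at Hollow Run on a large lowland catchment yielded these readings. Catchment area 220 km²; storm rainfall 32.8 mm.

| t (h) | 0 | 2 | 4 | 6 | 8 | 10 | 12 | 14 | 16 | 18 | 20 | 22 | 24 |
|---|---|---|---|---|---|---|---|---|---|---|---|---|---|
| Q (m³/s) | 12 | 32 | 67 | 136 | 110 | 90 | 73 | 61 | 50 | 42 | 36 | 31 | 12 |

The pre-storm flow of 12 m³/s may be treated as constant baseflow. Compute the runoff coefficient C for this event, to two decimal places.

ΣQ_DR = 596.0 m³/s; V = ΣQ_DR·Δt = 4.291 × 10^6 m³.
Runoff depth d = V / A = 19.51 mm.
C = d / P = 19.51 / 32.8 = 0.59.

C ≈ 0.59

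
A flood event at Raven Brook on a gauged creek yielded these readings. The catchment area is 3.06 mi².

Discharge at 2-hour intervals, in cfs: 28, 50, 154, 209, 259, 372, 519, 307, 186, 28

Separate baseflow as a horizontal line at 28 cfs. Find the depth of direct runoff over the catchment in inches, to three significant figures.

d ≈ 1.86 in

Direct runoff: 0.0, 22.0, 126.0, 181.0, 231.0, 344.0, 491.0, 279.0, 158.0, 0.0 cfs; ΣQ_DR = 1832 cfs.
V = ΣQ_DR · Δt = 1832 × 7200 s = 1.319 × 10^7 ft³.
Over A = 3.06 mi², depth = V / A = 1.86 in.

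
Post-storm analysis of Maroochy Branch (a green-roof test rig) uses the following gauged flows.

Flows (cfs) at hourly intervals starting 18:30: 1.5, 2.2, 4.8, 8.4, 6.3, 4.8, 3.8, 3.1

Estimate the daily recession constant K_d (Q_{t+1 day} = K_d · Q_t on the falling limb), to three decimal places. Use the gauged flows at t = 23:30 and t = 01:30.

K_d ≈ 0.005

Between t = 23:30 and t = 01:30 the flow falls from 4.8 to 3.1 cfs over 2×1 h = 2 h.
Per-interval ratio K = (3.1/4.8)^(1/2) = 0.8036; K_d = K^(24/1) = 0.005.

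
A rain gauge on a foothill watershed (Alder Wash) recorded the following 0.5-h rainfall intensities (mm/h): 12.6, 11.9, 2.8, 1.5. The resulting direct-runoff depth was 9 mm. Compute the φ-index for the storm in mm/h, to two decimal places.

Only the 2 blocks with intensity above φ contribute runoff: 12.6, 11.9 mm/h.
Σ(I−φ)·Δt = d  ⇒  (12.6+11.9 − 2φ)·0.5 = 9
φ = (24.50 − 9/0.5) / 2 = 3.25 mm/h.

φ ≈ 3.25 mm/h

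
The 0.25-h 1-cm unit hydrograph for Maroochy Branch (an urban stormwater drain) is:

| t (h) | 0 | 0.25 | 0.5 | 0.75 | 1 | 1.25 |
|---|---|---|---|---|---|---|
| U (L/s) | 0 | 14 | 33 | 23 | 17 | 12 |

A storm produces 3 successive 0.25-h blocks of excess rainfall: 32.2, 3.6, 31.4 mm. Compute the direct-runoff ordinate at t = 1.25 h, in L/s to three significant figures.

By discrete convolution, Q_j = Σ (P_i / 10 mm) · U_{j−i}.
At t = 1.25 h (j=5): Q = (32.2/10)·12 + (3.6/10)·17 + (31.4/10)·23 = 117 L/s.

Q ≈ 117 L/s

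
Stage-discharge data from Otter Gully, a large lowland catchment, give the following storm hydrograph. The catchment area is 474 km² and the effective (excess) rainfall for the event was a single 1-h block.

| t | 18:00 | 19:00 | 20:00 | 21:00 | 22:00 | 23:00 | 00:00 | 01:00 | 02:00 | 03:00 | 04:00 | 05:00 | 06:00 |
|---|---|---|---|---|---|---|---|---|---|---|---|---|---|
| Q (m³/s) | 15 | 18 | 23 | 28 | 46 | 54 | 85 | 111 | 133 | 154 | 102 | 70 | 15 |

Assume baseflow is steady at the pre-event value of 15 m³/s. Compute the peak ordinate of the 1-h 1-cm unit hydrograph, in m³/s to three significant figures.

Direct runoff: 0.0, 3.0, 8.0, 13.0, 31.0, 39.0, 70.0, 96.0, 118.0, 139.0, 87.0, 55.0, 0.0 m³/s; ΣQ_DR = 659.0 m³/s, peak = 139.0 m³/s.
Runoff depth d = ΣQ_DR·Δt / A = 659.0 × 3600 / (474 km²) = 5.005 mm.
The 1-cm UH is the DRH scaled by (10 mm)/d, so U_p = 139.0 × 10/5.005 = 278 m³/s.

U_p ≈ 278 m³/s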